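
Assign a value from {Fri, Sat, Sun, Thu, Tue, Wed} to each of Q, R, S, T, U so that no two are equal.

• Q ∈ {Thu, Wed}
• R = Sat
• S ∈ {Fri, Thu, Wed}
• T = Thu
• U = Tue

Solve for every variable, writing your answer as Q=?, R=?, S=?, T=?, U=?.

R has just one choice, so R = Sat.
T must be Thu (only option left). Remove Thu from Q, S.
U's domain is down to {Tue}, so U = Tue.
Q must be Wed (only option left). Eliminate Wed elsewhere: S.
S's domain is down to {Fri}, so S = Fri.

Q=Wed, R=Sat, S=Fri, T=Thu, U=Tue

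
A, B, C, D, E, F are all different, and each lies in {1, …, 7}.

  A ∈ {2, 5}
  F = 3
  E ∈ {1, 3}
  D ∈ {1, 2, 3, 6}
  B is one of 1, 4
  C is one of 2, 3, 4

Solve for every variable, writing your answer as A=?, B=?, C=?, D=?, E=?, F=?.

F's domain is down to {3}, so F = 3. So C, D, E can't be 3.
E has just one choice, so E = 1. So B, D can't be 1.
B's domain is down to {4}, so B = 4. Eliminate 4 elsewhere: C.
C has just one choice, so C = 2. So A, D can't be 2.
D must be 6 (only option left).
That leaves A = 5.

A=5, B=4, C=2, D=6, E=1, F=3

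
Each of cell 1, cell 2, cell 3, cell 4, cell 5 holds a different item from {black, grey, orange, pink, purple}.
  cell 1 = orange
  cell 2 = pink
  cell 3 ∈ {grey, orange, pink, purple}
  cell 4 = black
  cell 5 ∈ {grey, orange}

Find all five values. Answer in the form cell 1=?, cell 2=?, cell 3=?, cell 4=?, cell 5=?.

cell 1=orange, cell 2=pink, cell 3=purple, cell 4=black, cell 5=grey

cell 1 has just one choice, so cell 1 = orange. Strike orange from cell 3, cell 5.
cell 2 has just one choice, so cell 2 = pink. Remove pink from cell 3.
cell 4 must be black (only option left).
cell 5 must be grey (only option left). Remove grey from cell 3.
cell 3 must be purple (only option left).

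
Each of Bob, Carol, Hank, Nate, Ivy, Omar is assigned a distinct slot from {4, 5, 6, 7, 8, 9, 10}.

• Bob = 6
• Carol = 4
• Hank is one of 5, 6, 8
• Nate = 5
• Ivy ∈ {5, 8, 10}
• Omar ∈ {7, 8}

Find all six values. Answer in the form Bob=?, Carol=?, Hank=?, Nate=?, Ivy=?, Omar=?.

Bob's domain is down to {6}, so Bob = 6. Eliminate 6 elsewhere: Hank.
Carol has just one choice, so Carol = 4.
That leaves Nate = 5. So Hank, Ivy can't be 5.
That leaves Hank = 8. So Ivy, Omar can't be 8.
Ivy's domain is down to {10}, so Ivy = 10.
That leaves Omar = 7.

Bob=6, Carol=4, Hank=8, Nate=5, Ivy=10, Omar=7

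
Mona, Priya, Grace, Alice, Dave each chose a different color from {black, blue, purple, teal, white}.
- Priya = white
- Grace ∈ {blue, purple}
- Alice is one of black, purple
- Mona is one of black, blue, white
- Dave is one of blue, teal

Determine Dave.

teal

Priya has just one choice, so Priya = white. So Mona can't be white.
The 4 still-open variables together cover exactly {black, blue, purple, teal} — 4 values for 4 variables — and teal appears only in Dave's list, so Dave = teal.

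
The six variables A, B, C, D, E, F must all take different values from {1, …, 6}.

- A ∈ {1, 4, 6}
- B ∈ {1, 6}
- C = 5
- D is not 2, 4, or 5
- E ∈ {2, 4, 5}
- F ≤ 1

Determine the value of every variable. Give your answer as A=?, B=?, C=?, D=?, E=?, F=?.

A=4, B=6, C=5, D=3, E=2, F=1

C must be 5 (only option left). So E can't be 5.
That leaves F = 1. Remove 1 from A, B, D.
B's domain is down to {6}, so B = 6. Strike 6 from A, D.
D's domain is down to {3}, so D = 3.
A has just one choice, so A = 4. So E can't be 4.
That leaves E = 2.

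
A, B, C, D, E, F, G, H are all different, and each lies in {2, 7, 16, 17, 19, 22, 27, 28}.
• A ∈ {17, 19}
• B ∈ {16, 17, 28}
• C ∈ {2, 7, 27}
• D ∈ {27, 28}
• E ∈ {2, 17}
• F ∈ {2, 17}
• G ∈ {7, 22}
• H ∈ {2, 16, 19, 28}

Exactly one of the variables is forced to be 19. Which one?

The 8 variables together cover exactly {2, 7, 16, 17, 19, 22, 27, 28} — 8 values for 8 variables — and 22 appears only in G's list, so G = 22.
Among the 7 still-open variables, 7 fits only C (and all 7 values in {2, 7, 16, 17, 19, 27, 28} must be used), so C = 7.
The 6 still-open variables together cover exactly {2, 16, 17, 19, 27, 28} — 6 values for 6 variables — and 27 appears only in D's list, so D = 27.
E and F share exactly the 2 values {2, 17}; by pigeonhole those values go to them, so strike 2, 17 from A, B, H.
So 19 goes to A.

A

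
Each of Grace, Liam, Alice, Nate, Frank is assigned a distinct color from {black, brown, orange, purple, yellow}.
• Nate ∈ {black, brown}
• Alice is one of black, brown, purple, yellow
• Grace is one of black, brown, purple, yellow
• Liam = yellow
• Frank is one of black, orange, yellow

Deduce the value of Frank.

orange

Liam has just one choice, so Liam = yellow. Eliminate yellow elsewhere: Grace, Alice, Frank.
Among the 4 still-open variables, orange fits only Frank (and all 4 values in {black, brown, orange, purple} must be used), so Frank = orange.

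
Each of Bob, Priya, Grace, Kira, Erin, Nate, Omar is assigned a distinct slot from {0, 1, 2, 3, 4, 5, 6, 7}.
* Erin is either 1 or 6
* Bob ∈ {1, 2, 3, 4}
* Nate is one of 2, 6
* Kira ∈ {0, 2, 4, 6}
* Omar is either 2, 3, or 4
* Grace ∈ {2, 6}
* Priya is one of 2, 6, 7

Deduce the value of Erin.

1

The 7 variables draw from only 7 values {0, 1, 2, 3, 4, 6, 7}, so each is used; only Kira can be 0, hence Kira = 0.
The 6 still-open variables draw from only 6 values {1, 2, 3, 4, 6, 7}, so each is used; only Priya can be 7, hence Priya = 7.
The 2 variables Grace and Nate are confined to {2, 6}, which locks those values in; drop them from Bob, Erin, Omar.
So Erin = 1.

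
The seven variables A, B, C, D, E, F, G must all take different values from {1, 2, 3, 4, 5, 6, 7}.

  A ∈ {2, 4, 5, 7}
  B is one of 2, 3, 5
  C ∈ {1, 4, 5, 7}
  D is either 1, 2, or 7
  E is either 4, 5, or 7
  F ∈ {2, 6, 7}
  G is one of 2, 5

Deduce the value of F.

6

Among the 7 variables, 3 fits only B (and all 7 values in {1, 2, 3, 4, 5, 6, 7} must be used), so B = 3.
The 6 still-open variables draw from only 6 values {1, 2, 4, 5, 6, 7}, so each is used; only F can be 6, hence F = 6.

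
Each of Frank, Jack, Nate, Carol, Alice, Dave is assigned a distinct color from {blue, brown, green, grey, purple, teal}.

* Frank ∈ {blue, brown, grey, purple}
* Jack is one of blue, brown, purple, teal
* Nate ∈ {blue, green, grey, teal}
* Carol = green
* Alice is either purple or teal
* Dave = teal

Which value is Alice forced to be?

purple

Carol has just one choice, so Carol = green. So Nate can't be green.
Dave must be teal (only option left). So Jack, Nate, Alice can't be teal.
So Alice = purple.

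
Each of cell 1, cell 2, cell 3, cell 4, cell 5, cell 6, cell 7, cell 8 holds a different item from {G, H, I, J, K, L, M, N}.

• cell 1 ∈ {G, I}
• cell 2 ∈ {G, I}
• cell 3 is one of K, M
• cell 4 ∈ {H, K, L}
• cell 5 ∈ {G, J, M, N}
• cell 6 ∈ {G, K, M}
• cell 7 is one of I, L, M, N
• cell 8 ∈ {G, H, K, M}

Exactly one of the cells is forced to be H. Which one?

The 8 variables together cover exactly {G, H, I, J, K, L, M, N} — 8 values for 8 variables — and J appears only in cell 5's list, so cell 5 = J.
The 7 still-open variables draw from only 7 values {G, H, I, K, L, M, N}, so each is used; only cell 7 can be N, hence cell 7 = N.
The 6 still-open variables together cover exactly {G, H, I, K, L, M} — 6 values for 6 variables — and L appears only in cell 4's list, so cell 4 = L.
The 5 still-open variables together cover exactly {G, H, I, K, M} — 5 values for 5 variables — and H appears only in cell 8's list, so cell 8 = H.

cell 8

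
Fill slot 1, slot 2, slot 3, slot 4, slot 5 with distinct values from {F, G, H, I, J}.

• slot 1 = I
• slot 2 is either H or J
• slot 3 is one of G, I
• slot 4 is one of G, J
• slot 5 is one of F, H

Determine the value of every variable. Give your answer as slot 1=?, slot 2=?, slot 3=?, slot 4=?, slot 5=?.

slot 1 has just one choice, so slot 1 = I. Remove I from slot 3.
slot 3 has just one choice, so slot 3 = G. Strike G from slot 4.
slot 4's domain is down to {J}, so slot 4 = J. So slot 2 can't be J.
slot 2 has just one choice, so slot 2 = H. Eliminate H elsewhere: slot 5.
slot 5's domain is down to {F}, so slot 5 = F.

slot 1=I, slot 2=H, slot 3=G, slot 4=J, slot 5=F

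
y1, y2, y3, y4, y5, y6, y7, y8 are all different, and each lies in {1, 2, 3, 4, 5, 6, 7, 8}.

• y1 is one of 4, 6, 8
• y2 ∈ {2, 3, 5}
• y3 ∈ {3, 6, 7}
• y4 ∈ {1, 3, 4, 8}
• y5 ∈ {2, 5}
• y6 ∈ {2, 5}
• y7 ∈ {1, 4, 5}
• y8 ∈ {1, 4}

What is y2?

The 8 variables together cover exactly {1, 2, 3, 4, 5, 6, 7, 8} — 8 values for 8 variables — and 7 appears only in y3's list, so y3 = 7.
The 7 still-open variables together cover exactly {1, 2, 3, 4, 5, 6, 8} — 7 values for 7 variables — and 6 appears only in y1's list, so y1 = 6.
The 6 still-open variables together cover exactly {1, 2, 3, 4, 5, 8} — 6 values for 6 variables — and 8 appears only in y4's list, so y4 = 8.
The 5 still-open variables together cover exactly {1, 2, 3, 4, 5} — 5 values for 5 variables — and 3 appears only in y2's list, so y2 = 3.

3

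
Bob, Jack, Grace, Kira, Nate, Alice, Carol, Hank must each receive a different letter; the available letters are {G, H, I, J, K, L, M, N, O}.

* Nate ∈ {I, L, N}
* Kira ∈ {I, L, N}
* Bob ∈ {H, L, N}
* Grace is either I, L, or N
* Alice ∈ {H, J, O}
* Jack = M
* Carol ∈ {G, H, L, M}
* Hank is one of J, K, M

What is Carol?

Jack's domain is down to {M}, so Jack = M. Strike M from Carol, Hank.
The 3 variables Grace, Kira, Nate are confined to {I, L, N}, which locks those values in; drop them from Bob, Carol.
Bob has just one choice, so Bob = H. So Alice, Carol can't be H.
So Carol = G.

G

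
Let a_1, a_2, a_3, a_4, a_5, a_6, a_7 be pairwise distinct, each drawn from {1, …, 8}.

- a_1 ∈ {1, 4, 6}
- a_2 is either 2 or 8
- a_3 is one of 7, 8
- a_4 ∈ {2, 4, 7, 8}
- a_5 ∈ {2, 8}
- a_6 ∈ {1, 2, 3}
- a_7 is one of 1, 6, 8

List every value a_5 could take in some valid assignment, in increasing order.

Among the 7 variables, 3 fits only a_6 (and all 7 values in {1, 2, 3, 4, 6, 7, 8} must be used), so a_6 = 3.
The 2 variables a_2 and a_5 are confined to {2, 8}, which locks those values in; drop them from a_3, a_4, a_7.
a_3 has just one choice, so a_3 = 7. Eliminate 7 elsewhere: a_4.
a_4's domain is down to {4}, so a_4 = 4. Strike 4 from a_1.
No further eliminations apply; a_5 can still be any of 2, 8.

2, 8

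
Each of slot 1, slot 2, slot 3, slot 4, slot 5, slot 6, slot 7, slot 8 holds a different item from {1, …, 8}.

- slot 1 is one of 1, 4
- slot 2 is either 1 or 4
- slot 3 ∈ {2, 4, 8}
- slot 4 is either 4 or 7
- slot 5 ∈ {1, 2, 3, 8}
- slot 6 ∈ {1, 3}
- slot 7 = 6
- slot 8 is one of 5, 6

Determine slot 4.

7

slot 7 must be 6 (only option left). Strike 6 from slot 8.
That leaves slot 8 = 5.
The 6 still-open variables draw from only 6 values {1, 2, 3, 4, 7, 8}, so each is used; only slot 4 can be 7, hence slot 4 = 7.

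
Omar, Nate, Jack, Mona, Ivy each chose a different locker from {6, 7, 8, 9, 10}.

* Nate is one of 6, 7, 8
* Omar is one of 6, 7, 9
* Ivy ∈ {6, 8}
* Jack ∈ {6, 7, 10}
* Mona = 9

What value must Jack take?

Mona must be 9 (only option left). So Omar can't be 9.
The 4 still-open variables together cover exactly {6, 7, 8, 10} — 4 values for 4 variables — and 10 appears only in Jack's list, so Jack = 10.

10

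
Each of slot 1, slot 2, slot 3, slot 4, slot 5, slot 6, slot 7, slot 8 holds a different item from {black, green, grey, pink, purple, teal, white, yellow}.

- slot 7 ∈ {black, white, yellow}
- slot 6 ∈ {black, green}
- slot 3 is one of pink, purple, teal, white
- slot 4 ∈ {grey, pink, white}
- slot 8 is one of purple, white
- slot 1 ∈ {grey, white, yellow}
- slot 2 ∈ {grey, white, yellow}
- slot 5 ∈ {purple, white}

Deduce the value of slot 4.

pink

The 8 variables draw from only 8 values {black, green, grey, pink, purple, teal, white, yellow}, so each is used; only slot 6 can be green, hence slot 6 = green.
The 7 still-open variables draw from only 7 values {black, grey, pink, purple, teal, white, yellow}, so each is used; only slot 7 can be black, hence slot 7 = black.
The 6 still-open variables together cover exactly {grey, pink, purple, teal, white, yellow} — 6 values for 6 variables — and teal appears only in slot 3's list, so slot 3 = teal.
The 5 still-open variables together cover exactly {grey, pink, purple, white, yellow} — 5 values for 5 variables — and pink appears only in slot 4's list, so slot 4 = pink.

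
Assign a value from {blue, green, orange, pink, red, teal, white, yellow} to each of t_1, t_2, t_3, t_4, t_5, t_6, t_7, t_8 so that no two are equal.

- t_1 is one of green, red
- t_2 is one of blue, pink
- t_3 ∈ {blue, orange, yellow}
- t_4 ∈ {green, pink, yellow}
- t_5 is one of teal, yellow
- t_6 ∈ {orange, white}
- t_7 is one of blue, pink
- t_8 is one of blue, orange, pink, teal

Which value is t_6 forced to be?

white

The 8 variables together cover exactly {blue, green, orange, pink, red, teal, white, yellow} — 8 values for 8 variables — and red appears only in t_1's list, so t_1 = red.
Among the 7 still-open variables, green fits only t_4 (and all 7 values in {blue, green, orange, pink, teal, white, yellow} must be used), so t_4 = green.
The 6 still-open variables draw from only 6 values {blue, orange, pink, teal, white, yellow}, so each is used; only t_6 can be white, hence t_6 = white.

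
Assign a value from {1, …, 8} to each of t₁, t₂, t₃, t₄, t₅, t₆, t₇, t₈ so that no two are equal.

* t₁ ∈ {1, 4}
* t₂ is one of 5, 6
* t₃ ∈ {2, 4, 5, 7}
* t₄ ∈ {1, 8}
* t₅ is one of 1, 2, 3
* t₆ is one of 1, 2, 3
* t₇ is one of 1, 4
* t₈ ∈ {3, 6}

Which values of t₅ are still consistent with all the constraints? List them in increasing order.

2, 3

Among the 8 variables, 7 fits only t₃ (and all 8 values in {1, 2, 3, 4, 5, 6, 7, 8} must be used), so t₃ = 7.
The 7 still-open variables together cover exactly {1, 2, 3, 4, 5, 6, 8} — 7 values for 7 variables — and 5 appears only in t₂'s list, so t₂ = 5.
Among the 6 still-open variables, 6 fits only t₈ (and all 6 values in {1, 2, 3, 4, 6, 8} must be used), so t₈ = 6.
The 5 still-open variables draw from only 5 values {1, 2, 3, 4, 8}, so each is used; only t₄ can be 8, hence t₄ = 8.
t₁ and t₇ share exactly the 2 values {1, 4}; by pigeonhole those values go to them, so strike 1, 4 from t₅, t₆.
No further eliminations apply; t₅ can still be any of 2, 3.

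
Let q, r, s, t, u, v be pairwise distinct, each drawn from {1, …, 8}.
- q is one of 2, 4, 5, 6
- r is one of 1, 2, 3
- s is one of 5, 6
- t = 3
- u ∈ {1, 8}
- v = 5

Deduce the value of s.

6

t's domain is down to {3}, so t = 3. Eliminate 3 elsewhere: r.
v must be 5 (only option left). Eliminate 5 elsewhere: q, s.
So s = 6.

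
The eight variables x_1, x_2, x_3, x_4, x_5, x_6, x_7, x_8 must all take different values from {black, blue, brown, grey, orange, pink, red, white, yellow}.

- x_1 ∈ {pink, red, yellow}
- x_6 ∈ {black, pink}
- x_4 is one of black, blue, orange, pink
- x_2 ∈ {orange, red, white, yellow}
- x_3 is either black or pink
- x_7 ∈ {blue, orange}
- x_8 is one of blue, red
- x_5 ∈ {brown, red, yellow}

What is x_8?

red

The 8 variables together cover exactly {black, blue, brown, orange, pink, red, white, yellow} — 8 values for 8 variables — and brown appears only in x_5's list, so x_5 = brown.
The 7 still-open variables draw from only 7 values {black, blue, orange, pink, red, white, yellow}, so each is used; only x_2 can be white, hence x_2 = white.
Among the 6 still-open variables, yellow fits only x_1 (and all 6 values in {black, blue, orange, pink, red, yellow} must be used), so x_1 = yellow.
Among the 5 still-open variables, red fits only x_8 (and all 5 values in {black, blue, orange, pink, red} must be used), so x_8 = red.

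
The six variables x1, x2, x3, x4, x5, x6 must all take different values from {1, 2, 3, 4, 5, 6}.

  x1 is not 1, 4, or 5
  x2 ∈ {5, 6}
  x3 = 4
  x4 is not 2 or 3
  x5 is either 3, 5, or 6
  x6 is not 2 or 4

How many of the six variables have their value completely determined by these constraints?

x3's domain is down to {4}, so x3 = 4. So x4 can't be 4.
The 5 still-open variables together cover exactly {1, 2, 3, 5, 6} — 5 values for 5 variables — and 2 appears only in x1's list, so x1 = 2.
Determined: x1=2, x3=4. The other variables each still have more than one consistent value. That makes 2.

2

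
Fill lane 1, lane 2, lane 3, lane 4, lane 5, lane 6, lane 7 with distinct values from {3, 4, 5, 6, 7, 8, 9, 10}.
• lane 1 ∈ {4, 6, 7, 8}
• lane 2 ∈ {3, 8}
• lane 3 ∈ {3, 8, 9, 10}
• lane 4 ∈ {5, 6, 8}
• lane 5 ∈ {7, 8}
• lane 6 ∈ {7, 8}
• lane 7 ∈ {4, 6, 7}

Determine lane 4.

lane 5 and lane 6 share exactly the 2 values {7, 8}; by pigeonhole those values go to them, so strike 7, 8 from lane 1, lane 2, lane 3, lane 4, lane 7.
lane 2 must be 3 (only option left). So lane 3 can't be 3.
lane 1 and lane 7 share exactly the 2 values {4, 6}; by pigeonhole those values go to them, so strike 4, 6 from lane 4.
So lane 4 = 5.

5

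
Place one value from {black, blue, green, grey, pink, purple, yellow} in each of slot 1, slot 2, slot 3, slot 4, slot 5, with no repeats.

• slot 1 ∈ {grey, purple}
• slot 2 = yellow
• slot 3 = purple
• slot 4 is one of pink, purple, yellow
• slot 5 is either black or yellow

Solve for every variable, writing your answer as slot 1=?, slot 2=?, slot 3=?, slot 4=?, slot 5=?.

slot 2 must be yellow (only option left). Remove yellow from slot 4, slot 5.
slot 3 must be purple (only option left). Strike purple from slot 1, slot 4.
slot 4 has just one choice, so slot 4 = pink.
slot 5's domain is down to {black}, so slot 5 = black.
slot 1's domain is down to {grey}, so slot 1 = grey.

slot 1=grey, slot 2=yellow, slot 3=purple, slot 4=pink, slot 5=black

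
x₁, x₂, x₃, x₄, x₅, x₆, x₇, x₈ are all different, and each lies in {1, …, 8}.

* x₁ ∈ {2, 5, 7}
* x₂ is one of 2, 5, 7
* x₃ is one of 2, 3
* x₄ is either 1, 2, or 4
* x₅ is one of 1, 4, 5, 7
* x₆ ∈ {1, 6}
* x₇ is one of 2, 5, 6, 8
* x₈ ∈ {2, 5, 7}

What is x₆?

The 8 variables draw from only 8 values {1, 2, 3, 4, 5, 6, 7, 8}, so each is used; only x₃ can be 3, hence x₃ = 3.
The 7 still-open variables draw from only 7 values {1, 2, 4, 5, 6, 7, 8}, so each is used; only x₇ can be 8, hence x₇ = 8.
The 6 still-open variables together cover exactly {1, 2, 4, 5, 6, 7} — 6 values for 6 variables — and 6 appears only in x₆'s list, so x₆ = 6.

6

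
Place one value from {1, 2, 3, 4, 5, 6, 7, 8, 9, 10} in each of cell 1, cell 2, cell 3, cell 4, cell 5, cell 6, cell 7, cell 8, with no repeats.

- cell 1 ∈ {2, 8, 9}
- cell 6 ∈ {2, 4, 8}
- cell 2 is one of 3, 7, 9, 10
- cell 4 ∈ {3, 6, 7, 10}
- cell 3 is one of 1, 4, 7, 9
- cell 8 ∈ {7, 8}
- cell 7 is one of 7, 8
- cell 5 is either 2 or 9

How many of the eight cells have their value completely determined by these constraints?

2

cell 7 and cell 8 between them cover only {7, 8} — a naked pair. Remove those values from cell 1, cell 2, cell 3, cell 4, cell 6.
cell 1 and cell 5 share exactly the 2 values {2, 9}; by pigeonhole those values go to them, so strike 2, 9 from cell 2, cell 3, cell 6.
cell 6 has just one choice, so cell 6 = 4. Remove 4 from cell 3.
cell 3 must be 1 (only option left).
Determined: cell 3=1, cell 6=4. The other cells each still have more than one consistent value. That makes 2.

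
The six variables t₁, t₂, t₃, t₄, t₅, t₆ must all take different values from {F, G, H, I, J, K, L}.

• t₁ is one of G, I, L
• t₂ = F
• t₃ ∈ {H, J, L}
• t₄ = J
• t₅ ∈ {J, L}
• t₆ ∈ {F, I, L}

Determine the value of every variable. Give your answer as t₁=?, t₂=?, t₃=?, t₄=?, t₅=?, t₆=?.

t₂ must be F (only option left). Eliminate F elsewhere: t₆.
t₄ must be J (only option left). Strike J from t₃, t₅.
t₅'s domain is down to {L}, so t₅ = L. Strike L from t₁, t₃, t₆.
t₆ has just one choice, so t₆ = I. Eliminate I elsewhere: t₁.
t₁ has just one choice, so t₁ = G.
t₃ must be H (only option left).

t₁=G, t₂=F, t₃=H, t₄=J, t₅=L, t₆=I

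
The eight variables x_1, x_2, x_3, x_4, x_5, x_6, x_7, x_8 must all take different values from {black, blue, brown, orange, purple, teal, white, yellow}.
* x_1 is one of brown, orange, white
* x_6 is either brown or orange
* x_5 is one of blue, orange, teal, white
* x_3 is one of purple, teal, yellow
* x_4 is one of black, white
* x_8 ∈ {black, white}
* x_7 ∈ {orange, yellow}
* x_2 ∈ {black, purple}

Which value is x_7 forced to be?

The 8 variables together cover exactly {black, blue, brown, orange, purple, teal, white, yellow} — 8 values for 8 variables — and blue appears only in x_5's list, so x_5 = blue.
The 7 still-open variables draw from only 7 values {black, brown, orange, purple, teal, white, yellow}, so each is used; only x_3 can be teal, hence x_3 = teal.
The 6 still-open variables draw from only 6 values {black, brown, orange, purple, white, yellow}, so each is used; only x_2 can be purple, hence x_2 = purple.
The 5 still-open variables draw from only 5 values {black, brown, orange, white, yellow}, so each is used; only x_7 can be yellow, hence x_7 = yellow.

yellow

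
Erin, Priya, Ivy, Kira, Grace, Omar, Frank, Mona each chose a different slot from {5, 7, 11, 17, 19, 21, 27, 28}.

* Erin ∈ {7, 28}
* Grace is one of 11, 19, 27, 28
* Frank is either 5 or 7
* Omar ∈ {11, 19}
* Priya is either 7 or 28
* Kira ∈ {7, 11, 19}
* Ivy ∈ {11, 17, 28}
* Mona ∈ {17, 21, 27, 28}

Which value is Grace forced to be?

The 8 variables together cover exactly {5, 7, 11, 17, 19, 21, 27, 28} — 8 values for 8 variables — and 5 appears only in Frank's list, so Frank = 5.
The 7 still-open variables together cover exactly {7, 11, 17, 19, 21, 27, 28} — 7 values for 7 variables — and 21 appears only in Mona's list, so Mona = 21.
The 6 still-open variables together cover exactly {7, 11, 17, 19, 27, 28} — 6 values for 6 variables — and 17 appears only in Ivy's list, so Ivy = 17.
The 5 still-open variables together cover exactly {7, 11, 19, 27, 28} — 5 values for 5 variables — and 27 appears only in Grace's list, so Grace = 27.

27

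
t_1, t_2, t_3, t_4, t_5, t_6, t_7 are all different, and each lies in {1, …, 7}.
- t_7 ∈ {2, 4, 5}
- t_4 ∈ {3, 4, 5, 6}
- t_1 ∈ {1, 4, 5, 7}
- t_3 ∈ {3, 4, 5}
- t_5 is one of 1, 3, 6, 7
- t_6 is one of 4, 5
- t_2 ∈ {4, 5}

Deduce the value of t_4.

The 7 variables together cover exactly {1, 2, 3, 4, 5, 6, 7} — 7 values for 7 variables — and 2 appears only in t_7's list, so t_7 = 2.
t_2 and t_6 share exactly the 2 values {4, 5}; by pigeonhole those values go to them, so strike 4, 5 from t_1, t_3, t_4.
t_3 has just one choice, so t_3 = 3. Strike 3 from t_4, t_5.
So t_4 = 6.

6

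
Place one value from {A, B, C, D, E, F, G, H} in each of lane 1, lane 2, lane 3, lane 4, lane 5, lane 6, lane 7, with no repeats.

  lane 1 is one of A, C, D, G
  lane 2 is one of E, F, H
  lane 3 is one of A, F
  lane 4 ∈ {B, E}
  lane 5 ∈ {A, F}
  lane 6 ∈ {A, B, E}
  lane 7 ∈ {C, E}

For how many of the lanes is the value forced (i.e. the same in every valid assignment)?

lane 3 and lane 5 share exactly the 2 values {A, F}; by pigeonhole those values go to them, so strike A, F from lane 1, lane 2, lane 6.
The 2 variables lane 4 and lane 6 are confined to {B, E}, which locks those values in; drop them from lane 2, lane 7.
lane 2 has just one choice, so lane 2 = H.
lane 7's domain is down to {C}, so lane 7 = C. So lane 1 can't be C.
Determined: lane 2=H, lane 7=C. The other lanes each still have more than one consistent value. That makes 2.

2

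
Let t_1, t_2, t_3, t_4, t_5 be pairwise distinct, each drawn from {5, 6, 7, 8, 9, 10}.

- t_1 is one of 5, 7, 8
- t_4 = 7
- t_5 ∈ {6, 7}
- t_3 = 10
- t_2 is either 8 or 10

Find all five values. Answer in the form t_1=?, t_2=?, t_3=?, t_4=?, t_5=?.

t_3 must be 10 (only option left). Remove 10 from t_2.
t_4 must be 7 (only option left). So t_1, t_5 can't be 7.
t_5 must be 6 (only option left).
t_2 must be 8 (only option left). Remove 8 from t_1.
t_1 must be 5 (only option left).

t_1=5, t_2=8, t_3=10, t_4=7, t_5=6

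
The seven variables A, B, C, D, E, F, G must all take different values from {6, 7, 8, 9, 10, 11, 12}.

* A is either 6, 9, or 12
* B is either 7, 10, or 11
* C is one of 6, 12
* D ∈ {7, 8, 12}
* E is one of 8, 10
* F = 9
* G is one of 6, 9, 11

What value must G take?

F's domain is down to {9}, so F = 9. Remove 9 from A, G.
A and C share exactly the 2 values {6, 12}; by pigeonhole those values go to them, so strike 6, 12 from D, G.
So G = 11.

11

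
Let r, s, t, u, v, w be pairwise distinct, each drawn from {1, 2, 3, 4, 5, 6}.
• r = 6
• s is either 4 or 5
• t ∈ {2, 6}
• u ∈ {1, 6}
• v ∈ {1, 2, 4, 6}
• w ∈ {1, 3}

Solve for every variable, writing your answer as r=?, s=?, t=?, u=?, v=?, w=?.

r=6, s=5, t=2, u=1, v=4, w=3

r's domain is down to {6}, so r = 6. Eliminate 6 elsewhere: t, u, v.
t has just one choice, so t = 2. Eliminate 2 elsewhere: v.
That leaves u = 1. Strike 1 from v, w.
That leaves v = 4. Strike 4 from s.
That leaves w = 3.
That leaves s = 5.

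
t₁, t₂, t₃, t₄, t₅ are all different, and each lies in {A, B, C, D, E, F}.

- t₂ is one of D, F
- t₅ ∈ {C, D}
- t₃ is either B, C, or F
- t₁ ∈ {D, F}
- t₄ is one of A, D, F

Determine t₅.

C

The 5 variables draw from only 5 values {A, B, C, D, F}, so each is used; only t₄ can be A, hence t₄ = A.
Among the 4 still-open variables, B fits only t₃ (and all 4 values in {B, C, D, F} must be used), so t₃ = B.
The 3 still-open variables together cover exactly {C, D, F} — 3 values for 3 variables — and C appears only in t₅'s list, so t₅ = C.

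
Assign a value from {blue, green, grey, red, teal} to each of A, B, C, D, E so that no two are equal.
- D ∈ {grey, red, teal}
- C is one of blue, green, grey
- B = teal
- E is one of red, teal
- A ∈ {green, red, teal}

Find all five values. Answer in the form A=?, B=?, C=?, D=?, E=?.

B has just one choice, so B = teal. Eliminate teal elsewhere: A, D, E.
E's domain is down to {red}, so E = red. So A, D can't be red.
That leaves A = green. Eliminate green elsewhere: C.
That leaves D = grey. Strike grey from C.
C's domain is down to {blue}, so C = blue.

A=green, B=teal, C=blue, D=grey, E=red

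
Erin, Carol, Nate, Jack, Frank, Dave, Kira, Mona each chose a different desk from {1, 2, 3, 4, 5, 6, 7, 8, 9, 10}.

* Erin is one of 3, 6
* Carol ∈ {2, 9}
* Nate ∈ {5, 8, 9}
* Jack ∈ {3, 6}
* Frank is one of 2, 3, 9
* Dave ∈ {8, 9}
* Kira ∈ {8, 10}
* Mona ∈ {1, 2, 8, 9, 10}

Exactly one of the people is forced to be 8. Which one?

The 8 variables draw from only 8 values {1, 2, 3, 5, 6, 8, 9, 10}, so each is used; only Mona can be 1, hence Mona = 1.
The 7 still-open variables together cover exactly {2, 3, 5, 6, 8, 9, 10} — 7 values for 7 variables — and 5 appears only in Nate's list, so Nate = 5.
Among the 6 still-open variables, 10 fits only Kira (and all 6 values in {2, 3, 6, 8, 9, 10} must be used), so Kira = 10.
The 5 still-open variables draw from only 5 values {2, 3, 6, 8, 9}, so each is used; only Dave can be 8, hence Dave = 8.

Dave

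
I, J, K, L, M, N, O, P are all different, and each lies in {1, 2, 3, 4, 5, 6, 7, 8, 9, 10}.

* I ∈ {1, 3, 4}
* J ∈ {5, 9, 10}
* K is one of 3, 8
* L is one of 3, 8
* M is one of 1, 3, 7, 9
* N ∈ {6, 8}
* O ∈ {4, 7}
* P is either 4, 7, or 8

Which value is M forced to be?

K and L between them cover only {3, 8} — a naked pair. Remove those values from I, M, N, P.
N has just one choice, so N = 6.
The 2 variables O and P are confined to {4, 7}, which locks those values in; drop them from I, M.
I's domain is down to {1}, so I = 1. Remove 1 from M.
So M = 9.

9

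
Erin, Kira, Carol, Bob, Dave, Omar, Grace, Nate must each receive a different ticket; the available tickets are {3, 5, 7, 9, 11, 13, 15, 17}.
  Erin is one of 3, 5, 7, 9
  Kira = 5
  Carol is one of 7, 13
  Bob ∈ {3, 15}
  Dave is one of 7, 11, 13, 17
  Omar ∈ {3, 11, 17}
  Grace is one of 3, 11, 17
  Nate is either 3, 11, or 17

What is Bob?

Kira's domain is down to {5}, so Kira = 5. Remove 5 from Erin.
The 7 still-open variables together cover exactly {3, 7, 9, 11, 13, 15, 17} — 7 values for 7 variables — and 9 appears only in Erin's list, so Erin = 9.
The 6 still-open variables draw from only 6 values {3, 7, 11, 13, 15, 17}, so each is used; only Bob can be 15, hence Bob = 15.

15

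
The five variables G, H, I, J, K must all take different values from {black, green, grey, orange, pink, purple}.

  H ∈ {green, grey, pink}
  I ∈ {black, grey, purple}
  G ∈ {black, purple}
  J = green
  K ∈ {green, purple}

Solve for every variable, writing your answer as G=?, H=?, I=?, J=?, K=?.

G=black, H=pink, I=grey, J=green, K=purple

J's domain is down to {green}, so J = green. Eliminate green elsewhere: H, K.
K's domain is down to {purple}, so K = purple. Strike purple from G, I.
G has just one choice, so G = black. So I can't be black.
That leaves I = grey. So H can't be grey.
That leaves H = pink.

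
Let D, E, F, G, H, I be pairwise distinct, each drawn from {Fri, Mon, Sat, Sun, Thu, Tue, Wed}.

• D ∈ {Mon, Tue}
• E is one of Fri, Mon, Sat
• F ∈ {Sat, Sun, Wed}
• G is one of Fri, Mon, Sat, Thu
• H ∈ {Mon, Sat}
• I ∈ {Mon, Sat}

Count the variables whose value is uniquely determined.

3

H and I between them cover only {Mon, Sat} — a naked pair. Remove those values from D, E, F, G.
D has just one choice, so D = Tue.
E must be Fri (only option left). Eliminate Fri elsewhere: G.
G must be Thu (only option left).
Determined: D=Tue, E=Fri, G=Thu. The other variables each still have more than one consistent value. That makes 3.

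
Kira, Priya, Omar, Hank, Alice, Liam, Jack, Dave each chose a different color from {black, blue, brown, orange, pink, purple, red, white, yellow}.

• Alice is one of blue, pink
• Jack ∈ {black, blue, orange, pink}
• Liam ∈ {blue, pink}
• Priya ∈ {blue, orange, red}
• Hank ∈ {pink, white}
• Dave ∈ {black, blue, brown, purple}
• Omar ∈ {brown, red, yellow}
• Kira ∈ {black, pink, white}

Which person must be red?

Alice and Liam between them cover only {blue, pink} — a naked pair. Remove those values from Kira, Priya, Hank, Jack, Dave.
Hank must be white (only option left). Remove white from Kira.
Kira has just one choice, so Kira = black. So Jack, Dave can't be black.
Jack has just one choice, so Jack = orange. Remove orange from Priya.
So red goes to Priya.

Priya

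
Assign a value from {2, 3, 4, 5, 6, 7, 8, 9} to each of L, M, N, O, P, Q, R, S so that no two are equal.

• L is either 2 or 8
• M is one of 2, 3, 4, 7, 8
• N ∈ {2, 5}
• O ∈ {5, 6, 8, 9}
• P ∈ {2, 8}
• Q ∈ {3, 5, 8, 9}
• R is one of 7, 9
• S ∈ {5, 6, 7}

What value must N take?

Among the 8 variables, 4 fits only M (and all 8 values in {2, 3, 4, 5, 6, 7, 8, 9} must be used), so M = 4.
The 7 still-open variables draw from only 7 values {2, 3, 5, 6, 7, 8, 9}, so each is used; only Q can be 3, hence Q = 3.
L and P between them cover only {2, 8} — a naked pair. Remove those values from N, O.
So N = 5.

5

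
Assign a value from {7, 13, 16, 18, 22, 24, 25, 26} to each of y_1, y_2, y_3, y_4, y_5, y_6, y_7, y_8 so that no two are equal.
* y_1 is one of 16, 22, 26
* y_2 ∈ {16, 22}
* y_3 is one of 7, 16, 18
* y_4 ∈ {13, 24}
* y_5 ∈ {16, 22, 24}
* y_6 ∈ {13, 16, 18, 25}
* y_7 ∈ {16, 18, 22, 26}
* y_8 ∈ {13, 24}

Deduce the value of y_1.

26

The 8 variables draw from only 8 values {7, 13, 16, 18, 22, 24, 25, 26}, so each is used; only y_3 can be 7, hence y_3 = 7.
Among the 7 still-open variables, 25 fits only y_6 (and all 7 values in {13, 16, 18, 22, 24, 25, 26} must be used), so y_6 = 25.
The 6 still-open variables together cover exactly {13, 16, 18, 22, 24, 26} — 6 values for 6 variables — and 18 appears only in y_7's list, so y_7 = 18.
The 5 still-open variables draw from only 5 values {13, 16, 22, 24, 26}, so each is used; only y_1 can be 26, hence y_1 = 26.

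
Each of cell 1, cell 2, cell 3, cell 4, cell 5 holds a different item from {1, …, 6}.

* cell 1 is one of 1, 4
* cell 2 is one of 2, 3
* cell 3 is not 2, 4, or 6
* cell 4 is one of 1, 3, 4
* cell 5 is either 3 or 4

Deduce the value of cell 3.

The 5 variables draw from only 5 values {1, 2, 3, 4, 5}, so each is used; only cell 2 can be 2, hence cell 2 = 2.
Among the 4 still-open variables, 5 fits only cell 3 (and all 4 values in {1, 3, 4, 5} must be used), so cell 3 = 5.

5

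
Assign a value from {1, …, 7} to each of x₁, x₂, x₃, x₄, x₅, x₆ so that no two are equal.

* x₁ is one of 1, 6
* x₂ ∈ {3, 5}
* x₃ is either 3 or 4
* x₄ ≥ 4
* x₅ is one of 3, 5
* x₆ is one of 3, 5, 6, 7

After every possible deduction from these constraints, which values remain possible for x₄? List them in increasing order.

6, 7

The 6 variables together cover exactly {1, 3, 4, 5, 6, 7} — 6 values for 6 variables — and 1 appears only in x₁'s list, so x₁ = 1.
The 2 variables x₂ and x₅ are confined to {3, 5}, which locks those values in; drop them from x₃, x₄, x₆.
x₃'s domain is down to {4}, so x₃ = 4. Remove 4 from x₄.
No further eliminations apply; x₄ can still be any of 6, 7.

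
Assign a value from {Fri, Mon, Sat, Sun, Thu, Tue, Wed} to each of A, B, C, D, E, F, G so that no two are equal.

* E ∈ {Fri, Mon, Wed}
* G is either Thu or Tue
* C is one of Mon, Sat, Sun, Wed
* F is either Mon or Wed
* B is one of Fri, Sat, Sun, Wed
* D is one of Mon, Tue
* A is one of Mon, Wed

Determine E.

The 7 variables draw from only 7 values {Fri, Mon, Sat, Sun, Thu, Tue, Wed}, so each is used; only G can be Thu, hence G = Thu.
The 6 still-open variables together cover exactly {Fri, Mon, Sat, Sun, Tue, Wed} — 6 values for 6 variables — and Tue appears only in D's list, so D = Tue.
A and F share exactly the 2 values {Mon, Wed}; by pigeonhole those values go to them, so strike Mon, Wed from B, C, E.
So E = Fri.

Fri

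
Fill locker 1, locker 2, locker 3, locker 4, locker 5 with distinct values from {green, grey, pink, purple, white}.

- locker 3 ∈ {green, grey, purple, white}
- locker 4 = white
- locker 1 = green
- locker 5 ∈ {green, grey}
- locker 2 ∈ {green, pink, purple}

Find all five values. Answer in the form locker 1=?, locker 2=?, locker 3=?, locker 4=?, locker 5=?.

locker 1=green, locker 2=pink, locker 3=purple, locker 4=white, locker 5=grey

locker 1's domain is down to {green}, so locker 1 = green. Remove green from locker 2, locker 3, locker 5.
locker 4 must be white (only option left). Strike white from locker 3.
locker 5 must be grey (only option left). Strike grey from locker 3.
locker 3 has just one choice, so locker 3 = purple. Remove purple from locker 2.
locker 2's domain is down to {pink}, so locker 2 = pink.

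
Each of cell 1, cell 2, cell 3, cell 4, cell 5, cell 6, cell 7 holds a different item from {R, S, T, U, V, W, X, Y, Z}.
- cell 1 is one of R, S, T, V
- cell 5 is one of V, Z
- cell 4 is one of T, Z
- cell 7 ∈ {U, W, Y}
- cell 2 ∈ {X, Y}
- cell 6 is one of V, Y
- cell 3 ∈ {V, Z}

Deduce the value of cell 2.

X

The 2 variables cell 3 and cell 5 are confined to {V, Z}, which locks those values in; drop them from cell 1, cell 4, cell 6.
cell 4's domain is down to {T}, so cell 4 = T. Remove T from cell 1.
cell 6 has just one choice, so cell 6 = Y. Remove Y from cell 2, cell 7.
So cell 2 = X.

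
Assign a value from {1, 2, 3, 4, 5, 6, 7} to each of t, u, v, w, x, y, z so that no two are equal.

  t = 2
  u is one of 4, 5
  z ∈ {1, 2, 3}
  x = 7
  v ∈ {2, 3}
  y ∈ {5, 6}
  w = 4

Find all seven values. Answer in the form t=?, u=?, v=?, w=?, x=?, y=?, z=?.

t=2, u=5, v=3, w=4, x=7, y=6, z=1

t has just one choice, so t = 2. So v, z can't be 2.
v has just one choice, so v = 3. Strike 3 from z.
That leaves w = 4. Strike 4 from u.
That leaves x = 7.
z's domain is down to {1}, so z = 1.
u has just one choice, so u = 5. Remove 5 from y.
y must be 6 (only option left).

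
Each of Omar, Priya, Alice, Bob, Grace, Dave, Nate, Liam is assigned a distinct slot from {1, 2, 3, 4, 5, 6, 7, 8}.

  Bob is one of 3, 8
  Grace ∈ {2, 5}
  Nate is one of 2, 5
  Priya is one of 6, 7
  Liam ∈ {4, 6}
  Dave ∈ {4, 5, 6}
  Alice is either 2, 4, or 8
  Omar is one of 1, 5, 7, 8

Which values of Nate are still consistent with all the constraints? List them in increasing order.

2, 5

The 8 variables draw from only 8 values {1, 2, 3, 4, 5, 6, 7, 8}, so each is used; only Omar can be 1, hence Omar = 1.
The 7 still-open variables together cover exactly {2, 3, 4, 5, 6, 7, 8} — 7 values for 7 variables — and 3 appears only in Bob's list, so Bob = 3.
Among the 6 still-open variables, 7 fits only Priya (and all 6 values in {2, 4, 5, 6, 7, 8} must be used), so Priya = 7.
The 5 still-open variables draw from only 5 values {2, 4, 5, 6, 8}, so each is used; only Alice can be 8, hence Alice = 8.
Grace and Nate share exactly the 2 values {2, 5}; by pigeonhole those values go to them, so strike 2, 5 from Dave.
No further eliminations apply; Nate can still be any of 2, 5.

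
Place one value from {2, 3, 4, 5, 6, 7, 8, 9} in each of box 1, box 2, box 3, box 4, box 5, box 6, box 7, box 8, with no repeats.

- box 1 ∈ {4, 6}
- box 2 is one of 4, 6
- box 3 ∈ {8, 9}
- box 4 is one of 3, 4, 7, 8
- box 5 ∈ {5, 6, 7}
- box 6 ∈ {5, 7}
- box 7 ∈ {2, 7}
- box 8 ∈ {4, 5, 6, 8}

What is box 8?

The 8 variables together cover exactly {2, 3, 4, 5, 6, 7, 8, 9} — 8 values for 8 variables — and 2 appears only in box 7's list, so box 7 = 2.
The 7 still-open variables draw from only 7 values {3, 4, 5, 6, 7, 8, 9}, so each is used; only box 4 can be 3, hence box 4 = 3.
The 6 still-open variables draw from only 6 values {4, 5, 6, 7, 8, 9}, so each is used; only box 3 can be 9, hence box 3 = 9.
The 5 still-open variables together cover exactly {4, 5, 6, 7, 8} — 5 values for 5 variables — and 8 appears only in box 8's list, so box 8 = 8.

8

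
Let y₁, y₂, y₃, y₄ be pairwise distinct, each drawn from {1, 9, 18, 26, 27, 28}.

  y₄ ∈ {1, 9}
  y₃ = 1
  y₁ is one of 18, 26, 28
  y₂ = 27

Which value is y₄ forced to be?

9

y₂'s domain is down to {27}, so y₂ = 27.
y₃'s domain is down to {1}, so y₃ = 1. Eliminate 1 elsewhere: y₄.
So y₄ = 9.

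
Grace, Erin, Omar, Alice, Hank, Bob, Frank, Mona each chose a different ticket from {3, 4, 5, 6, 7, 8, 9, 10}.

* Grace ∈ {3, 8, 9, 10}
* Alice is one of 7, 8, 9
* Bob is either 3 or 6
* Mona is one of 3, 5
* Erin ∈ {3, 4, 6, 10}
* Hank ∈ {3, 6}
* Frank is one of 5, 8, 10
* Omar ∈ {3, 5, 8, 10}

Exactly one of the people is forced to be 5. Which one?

The 8 variables draw from only 8 values {3, 4, 5, 6, 7, 8, 9, 10}, so each is used; only Erin can be 4, hence Erin = 4.
The 7 still-open variables draw from only 7 values {3, 5, 6, 7, 8, 9, 10}, so each is used; only Alice can be 7, hence Alice = 7.
The 6 still-open variables draw from only 6 values {3, 5, 6, 8, 9, 10}, so each is used; only Grace can be 9, hence Grace = 9.
Hank and Bob share exactly the 2 values {3, 6}; by pigeonhole those values go to them, so strike 3, 6 from Omar, Mona.
So 5 goes to Mona.

Mona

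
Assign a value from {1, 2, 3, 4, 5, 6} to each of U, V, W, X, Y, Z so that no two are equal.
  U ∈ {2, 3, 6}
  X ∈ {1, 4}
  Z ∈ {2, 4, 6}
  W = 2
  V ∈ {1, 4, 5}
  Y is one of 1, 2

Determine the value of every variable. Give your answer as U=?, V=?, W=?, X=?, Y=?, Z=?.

W must be 2 (only option left). So U, Y, Z can't be 2.
Y has just one choice, so Y = 1. Eliminate 1 elsewhere: V, X.
That leaves X = 4. So V, Z can't be 4.
Z has just one choice, so Z = 6. Strike 6 from U.
U must be 3 (only option left).
V has just one choice, so V = 5.

U=3, V=5, W=2, X=4, Y=1, Z=6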